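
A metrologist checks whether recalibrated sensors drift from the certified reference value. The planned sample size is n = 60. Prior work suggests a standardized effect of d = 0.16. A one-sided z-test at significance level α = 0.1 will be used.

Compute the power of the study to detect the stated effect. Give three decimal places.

Power ≈ 0.483

Noncentrality parameter: δ = d·√n = 0.16 × √60 = 1.2394
Critical value for a one-sided test at α = 0.1: z_α = 1.282.
Power = P(Z > 1.282 − δ) = Φ(-0.042) = 0.4832.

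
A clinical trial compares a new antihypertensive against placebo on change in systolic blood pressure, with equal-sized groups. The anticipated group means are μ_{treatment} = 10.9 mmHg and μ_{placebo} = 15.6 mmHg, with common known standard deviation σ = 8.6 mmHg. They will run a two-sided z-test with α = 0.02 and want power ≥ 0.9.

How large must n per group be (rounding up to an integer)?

Standardized effect: d = |μ_{treatment} − μ_{placebo}| / σ = |10.9 − 15.6| / 8.6 = 0.5465
For power 0.9 need Φ(δ − z_{0.01}) = 0.9, so δ = z_{0.01} + z_{0.10} = 2.326 + 1.282 = 3.608.
(For δ > 0 the lower-tail rejection region contributes negligibly to power, so the one-term inversion is standard.)
δ = d·√(n/2) ⇒ n = 2(δ/d)² = 2 × (3.608 / 0.5465)² = 87.16.
Rounding up, n = 88 per group.

n = 88 per group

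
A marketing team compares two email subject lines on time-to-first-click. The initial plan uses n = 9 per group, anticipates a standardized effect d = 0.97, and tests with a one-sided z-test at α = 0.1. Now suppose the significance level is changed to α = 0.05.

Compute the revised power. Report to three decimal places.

δ = d·√(n/2) = 0.97 × √(9/2) = 2.0577 (unchanged). New critical value: z_{0.05} = 1.645.
Revised power = P(Z > 1.645 − δ) = Φ(0.413) = 0.6601.

Power ≈ 0.660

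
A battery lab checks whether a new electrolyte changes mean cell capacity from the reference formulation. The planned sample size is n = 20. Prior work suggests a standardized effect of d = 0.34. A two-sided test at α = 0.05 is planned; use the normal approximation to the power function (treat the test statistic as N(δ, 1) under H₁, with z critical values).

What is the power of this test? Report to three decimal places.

Noncentrality parameter: δ = d·√n = 0.34 × √20 = 1.5205
Critical value for a two-sided test at α = 0.05: z_{α/2} = 1.960.
Power = Φ(δ − 1.960) + Φ(−δ − 1.960) = Φ(-0.439) + Φ(-3.480) = 0.3302 + 0.0003 = 0.3304.

Power ≈ 0.330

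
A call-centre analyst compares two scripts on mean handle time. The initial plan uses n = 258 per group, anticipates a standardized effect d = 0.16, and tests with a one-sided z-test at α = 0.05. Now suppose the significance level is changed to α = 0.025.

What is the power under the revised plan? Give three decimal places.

δ = d·√(n/2) = 0.16 × √(258/2) = 1.8173 (unchanged). New critical value: z_{0.025} = 1.960.
Revised power = Φ(δ − 1.960) = Φ(-0.143) = 0.4433.

Power ≈ 0.443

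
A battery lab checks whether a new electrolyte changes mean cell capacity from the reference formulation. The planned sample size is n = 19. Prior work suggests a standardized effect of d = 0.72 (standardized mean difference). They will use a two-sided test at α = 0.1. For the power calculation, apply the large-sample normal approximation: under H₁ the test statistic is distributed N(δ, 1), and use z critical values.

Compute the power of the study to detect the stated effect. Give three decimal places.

Power ≈ 0.932

Noncentrality parameter: δ = d·√n = 0.72 × √19 = 3.1384
Two-sided α = 0.1 → critical value z_{0.05} = 1.645.
Power = Φ(δ − 1.645) + Φ(−δ − 1.645) = Φ(1.494) + Φ(-4.783) = 0.9324 + 0.0000 = 0.9324.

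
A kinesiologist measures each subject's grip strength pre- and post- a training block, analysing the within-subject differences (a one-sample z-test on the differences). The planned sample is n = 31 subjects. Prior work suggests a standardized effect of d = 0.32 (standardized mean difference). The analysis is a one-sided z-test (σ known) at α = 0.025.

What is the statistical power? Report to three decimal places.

Noncentrality parameter: δ = d·√n = 0.32 × √31 = 1.7817
Critical value for a one-sided test at α = 0.025: z_α = 1.960.
Power = P(Z > 1.960 − δ) = Φ(-0.178) = 0.4293.

Power ≈ 0.429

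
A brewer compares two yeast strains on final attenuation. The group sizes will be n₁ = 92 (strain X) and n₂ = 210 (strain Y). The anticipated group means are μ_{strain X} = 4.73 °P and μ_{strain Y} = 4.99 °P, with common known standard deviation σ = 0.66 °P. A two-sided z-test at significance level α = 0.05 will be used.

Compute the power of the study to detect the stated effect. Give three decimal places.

Power ≈ 0.883

Standardized effect: d = |μ_{strain X} − μ_{strain Y}| / σ = |4.73 − 4.99| / 0.66 = 0.3939
Noncentrality parameter: δ = d / √(1/n₁ + 1/n₂) = 0.3939 / √(1/92 + 1/210) = 3.1509
Two-sided α = 0.05 → critical value z_{0.025} = 1.960.
Power = Φ(δ − 1.960) + Φ(−δ − 1.960) = Φ(1.191) + Φ(-5.111) = 0.8832 + 0.0000 = 0.8832.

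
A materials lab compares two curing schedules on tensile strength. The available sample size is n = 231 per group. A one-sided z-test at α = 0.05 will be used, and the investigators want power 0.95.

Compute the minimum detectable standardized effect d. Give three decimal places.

d ≈ 0.306

Required noncentrality: δ = z_{0.05} + z_{0.05} = 1.645 + 1.645 = 3.290.
δ = d·√(n/2) ⇒ d = δ/√(n/2) = 3.290/√(231/2) = 0.3061.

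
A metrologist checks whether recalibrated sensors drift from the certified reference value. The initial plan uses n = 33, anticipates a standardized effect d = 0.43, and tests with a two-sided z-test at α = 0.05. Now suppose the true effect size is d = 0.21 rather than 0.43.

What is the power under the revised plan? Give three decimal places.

With d = 0.21: δ = d·√n = 0.21 × √33 = 1.2064. Critical value z_{0.025} = 1.960.
Revised power = Φ(δ − 1.960) + Φ(−δ − 1.960) = Φ(-0.754) + Φ(-3.166) = 0.2255 + 0.0008 = 0.2263.

Power ≈ 0.226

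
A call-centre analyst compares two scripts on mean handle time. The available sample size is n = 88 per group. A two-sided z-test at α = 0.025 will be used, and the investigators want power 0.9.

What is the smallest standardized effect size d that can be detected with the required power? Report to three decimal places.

Need Φ(δ − 2.241) = 0.9, so δ = 2.241 + 1.282 = 3.523.
(The second rejection-region term Φ(−δ − z_{α/2}) is negligible and dropped.)
δ = d·√(n/2) ⇒ d = δ/√(n/2) = 3.523/√(88/2) = 0.5311.

d ≈ 0.531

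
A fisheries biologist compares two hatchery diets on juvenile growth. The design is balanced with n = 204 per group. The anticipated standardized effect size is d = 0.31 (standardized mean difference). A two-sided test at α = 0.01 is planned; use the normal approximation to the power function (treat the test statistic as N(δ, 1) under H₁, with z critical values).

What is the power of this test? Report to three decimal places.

Noncentrality parameter: δ = d·√(n/2) = 0.31 × √(204/2) = 3.1308
Two-sided α = 0.01 → critical value z_{0.005} = 2.576.
Power = Φ(δ − 2.576) + Φ(−δ − 2.576) = Φ(0.555) + Φ(-5.707) = 0.7106 + 0.0000 = 0.7106.

Power ≈ 0.711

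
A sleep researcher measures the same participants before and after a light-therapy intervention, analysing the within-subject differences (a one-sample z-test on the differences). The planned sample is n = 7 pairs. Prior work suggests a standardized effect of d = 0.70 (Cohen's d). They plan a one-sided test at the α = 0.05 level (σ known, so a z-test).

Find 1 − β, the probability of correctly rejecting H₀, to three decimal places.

Noncentrality parameter: λ = d·√n = 0.70 × √7 = 1.8520
One-sided α = 0.05 → critical value z_{0.05} = 1.645.
Power = P(Z > 1.645 − λ) = Φ(0.207) = 0.5821.

Power ≈ 0.582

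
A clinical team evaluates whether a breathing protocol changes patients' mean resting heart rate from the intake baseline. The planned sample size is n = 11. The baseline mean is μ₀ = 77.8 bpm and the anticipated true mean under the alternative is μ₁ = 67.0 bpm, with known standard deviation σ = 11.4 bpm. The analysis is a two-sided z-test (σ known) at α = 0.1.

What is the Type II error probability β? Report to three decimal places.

β ≈ 0.067

Standardized effect: d = |μ₁ − μ₀| / σ = |67.0 − 77.8| / 11.4 = 0.9474
Noncentrality parameter: λ = d·√n = 0.9474 × √11 = 3.1421
Critical value for a two-sided test at α = 0.1: z_{α/2} = 1.645.
Power = Φ(λ − 1.645) + Φ(−λ − 1.645) = Φ(1.497) + Φ(-4.787) = 0.9328 + 0.0000 = 0.9328.
Type II error: β = 1 − power = 1 − 0.9328 = 0.0672.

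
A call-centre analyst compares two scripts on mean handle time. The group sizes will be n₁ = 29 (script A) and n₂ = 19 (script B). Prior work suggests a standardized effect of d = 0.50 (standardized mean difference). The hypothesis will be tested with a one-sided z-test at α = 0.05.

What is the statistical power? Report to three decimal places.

Noncentrality parameter: λ = d / √(1/n₁ + 1/n₂) = 0.50 / √(1/29 + 1/19) = 1.6940
Critical value for a one-sided test at α = 0.05: z_α = 1.645.
Power = P(Z > 1.645 − λ) = Φ(0.049) = 0.5196.

Power ≈ 0.520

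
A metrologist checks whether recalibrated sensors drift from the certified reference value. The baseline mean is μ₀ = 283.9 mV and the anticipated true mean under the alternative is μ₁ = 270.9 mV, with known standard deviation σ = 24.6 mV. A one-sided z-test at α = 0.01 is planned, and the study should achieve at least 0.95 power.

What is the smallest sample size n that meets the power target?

Standardized effect: d = |μ₁ − μ₀| / σ = |270.9 − 283.9| / 24.6 = 0.5285
For power 0.95 need Φ(δ − z_{0.01}) = 0.95, so δ = z_{0.01} + z_{0.05} = 2.326 + 1.645 = 3.971.
δ = d·√n ⇒ n = (δ/d)² = (3.971 / 0.5285)² = 56.47.
Rounding up, n = 57.

n = 57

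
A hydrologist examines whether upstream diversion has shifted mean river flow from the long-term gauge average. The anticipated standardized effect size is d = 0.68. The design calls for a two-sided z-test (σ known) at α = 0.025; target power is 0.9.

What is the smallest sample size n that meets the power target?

n = 27

Set Φ(δ − 2.241) = 0.9; then δ − 2.241 = Φ⁻¹(0.9) = 1.282, giving δ = 3.523.
(For δ > 0 the lower-tail rejection region contributes negligibly to power, so the one-term inversion is standard.)
δ = d·√n ⇒ n = (δ/d)² = (3.523 / 0.68)² = 26.84.
Rounding up, n = 27.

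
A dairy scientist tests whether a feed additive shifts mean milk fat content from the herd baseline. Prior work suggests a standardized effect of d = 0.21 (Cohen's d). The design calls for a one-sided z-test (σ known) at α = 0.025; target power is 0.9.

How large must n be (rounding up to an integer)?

Set Φ(δ − 1.960) = 0.9; then δ − 1.960 = Φ⁻¹(0.9) = 1.282, giving δ = 3.242.
δ = d·√n ⇒ n = (δ/d)² = (3.242 / 0.21)² = 238.26.
Round up to the next whole unit.

n = 239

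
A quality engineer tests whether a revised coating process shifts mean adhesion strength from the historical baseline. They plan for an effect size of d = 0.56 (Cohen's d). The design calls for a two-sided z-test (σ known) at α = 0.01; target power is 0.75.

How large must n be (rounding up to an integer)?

n = 34

For power 0.75 need Φ(δ − z_{0.005}) = 0.75, so δ = z_{0.005} + z_{0.25} = 2.576 + 0.674 = 3.250.
(Ignoring the negligible lower-tail rejection probability gives the usual closed-form inversion.)
δ = d·√n ⇒ n = (δ/d)² = (3.250 / 0.56)² = 33.69.
Rounding up, n = 34.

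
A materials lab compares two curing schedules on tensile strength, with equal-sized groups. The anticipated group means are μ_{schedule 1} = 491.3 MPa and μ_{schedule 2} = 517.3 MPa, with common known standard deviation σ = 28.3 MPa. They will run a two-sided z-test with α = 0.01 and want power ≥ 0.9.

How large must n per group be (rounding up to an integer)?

n = 36 per group

Standardized effect: d = |μ_{schedule 1} − μ_{schedule 2}| / σ = |491.3 − 517.3| / 28.3 = 0.9187
Set Φ(δ − 2.576) = 0.9; then δ − 2.576 = Φ⁻¹(0.9) = 1.282, giving δ = 3.857.
(The Φ(−δ − z_{α/2}) term is vanishingly small for δ > 0 and is dropped in the standard sample-size formula.)
δ = d·√(n/2) ⇒ n = 2(δ/d)² = 2 × (3.857 / 0.9187)² = 35.26.
Round up to the next whole unit.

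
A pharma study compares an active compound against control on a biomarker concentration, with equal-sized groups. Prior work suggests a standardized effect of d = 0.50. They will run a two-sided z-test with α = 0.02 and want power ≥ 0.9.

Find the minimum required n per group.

n = 105 per group

For power 0.9 need Φ(δ − z_{0.01}) = 0.9, so δ = z_{0.01} + z_{0.10} = 2.326 + 1.282 = 3.608.
(The Φ(−δ − z_{α/2}) term is vanishingly small for δ > 0 and is dropped in the standard sample-size formula.)
δ = d·√(n/2) ⇒ n = 2(δ/d)² = 2 × (3.608 / 0.50)² = 104.14.
Round up to the next whole unit.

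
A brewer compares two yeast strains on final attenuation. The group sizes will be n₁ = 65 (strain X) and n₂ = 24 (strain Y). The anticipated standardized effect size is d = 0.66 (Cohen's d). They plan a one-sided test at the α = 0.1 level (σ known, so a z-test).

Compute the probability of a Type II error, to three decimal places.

β ≈ 0.069

Noncentrality parameter: δ = d / √(1/n₁ + 1/n₂) = 0.66 / √(1/65 + 1/24) = 2.7632
Critical value for a one-sided test at α = 0.1: z_α = 1.282.
Power = Φ(δ − 1.282) = Φ(1.482) = 0.9308.
Type II error: β = 1 − power = 1 − 0.9308 = 0.0692.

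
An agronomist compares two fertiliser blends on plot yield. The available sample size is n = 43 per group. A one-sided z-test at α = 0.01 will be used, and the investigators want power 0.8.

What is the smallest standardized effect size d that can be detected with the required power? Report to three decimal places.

d ≈ 0.683

Need Φ(δ − 2.326) = 0.8, so δ = 2.326 + 0.842 = 3.168.
δ = d·√(n/2) ⇒ d = δ/√(n/2) = 3.168/√(43/2) = 0.6832.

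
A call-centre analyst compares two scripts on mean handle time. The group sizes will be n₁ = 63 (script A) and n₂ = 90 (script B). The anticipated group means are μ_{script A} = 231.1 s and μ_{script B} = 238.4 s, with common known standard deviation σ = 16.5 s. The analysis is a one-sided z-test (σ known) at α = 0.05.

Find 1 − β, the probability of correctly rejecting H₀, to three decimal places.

Power ≈ 0.853

Standardized effect: d = |μ_{script A} − μ_{script B}| / σ = |231.1 − 238.4| / 16.5 = 0.4424
Noncentrality parameter: δ = d / √(1/n₁ + 1/n₂) = 0.4424 / √(1/63 + 1/90) = 2.6933
Critical value for a one-sided test at α = 0.05: z_α = 1.645.
Power = P(Z > 1.645 − δ) = Φ(1.048) = 0.8528.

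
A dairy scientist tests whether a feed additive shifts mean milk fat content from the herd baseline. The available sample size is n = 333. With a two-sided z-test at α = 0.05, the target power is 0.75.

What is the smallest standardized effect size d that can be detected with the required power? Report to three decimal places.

Required noncentrality: δ = z_{0.025} + z_{0.25} = 1.960 + 0.674 = 2.634.
(Lower-tail contribution to power is negligible for δ > 0.)
δ = d·√n ⇒ d = δ/√n = 2.634/√333 = 0.1444.

d ≈ 0.144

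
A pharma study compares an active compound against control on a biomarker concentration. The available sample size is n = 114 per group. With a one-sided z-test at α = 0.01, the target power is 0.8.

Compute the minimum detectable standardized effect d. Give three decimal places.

d ≈ 0.420

Need Φ(δ − 2.326) = 0.8, so δ = 2.326 + 0.842 = 3.168.
δ = d·√(n/2) ⇒ d = δ/√(n/2) = 3.168/√(114/2) = 0.4196.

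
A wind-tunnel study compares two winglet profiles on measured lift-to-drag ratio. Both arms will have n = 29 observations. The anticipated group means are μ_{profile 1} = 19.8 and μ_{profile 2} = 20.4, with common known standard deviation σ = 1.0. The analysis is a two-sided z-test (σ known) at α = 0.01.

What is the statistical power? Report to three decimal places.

Standardized effect: d = |μ_{profile 1} − μ_{profile 2}| / σ = |19.8 − 20.4| / 1.0 = 0.6000
Noncentrality parameter: δ = d·√(n/2) = 0.6000 × √(29/2) = 2.2847
Critical value for a two-sided test at α = 0.01: z_{α/2} = 2.576.
Power = Φ(δ − 2.576) + Φ(−δ − 2.576) = Φ(-0.291) + Φ(-4.861) = 0.3855 + 0.0000 = 0.3855.

Power ≈ 0.385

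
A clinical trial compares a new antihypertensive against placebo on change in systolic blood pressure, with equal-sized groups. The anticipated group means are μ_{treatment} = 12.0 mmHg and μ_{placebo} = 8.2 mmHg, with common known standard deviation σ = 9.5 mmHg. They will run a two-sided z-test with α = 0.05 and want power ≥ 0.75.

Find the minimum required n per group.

n = 87 per group

Standardized effect: d = |μ_{treatment} − μ_{placebo}| / σ = |12.0 − 8.2| / 9.5 = 0.4000
Set Φ(δ − 1.960) = 0.75; then δ − 1.960 = Φ⁻¹(0.75) = 0.674, giving δ = 2.634.
(The Φ(−δ − z_{α/2}) term is vanishingly small for δ > 0 and is dropped in the standard sample-size formula.)
δ = d·√(n/2) ⇒ n = 2(δ/d)² = 2 × (2.634 / 0.4000)² = 86.75.
Rounding up, n = 87 per group.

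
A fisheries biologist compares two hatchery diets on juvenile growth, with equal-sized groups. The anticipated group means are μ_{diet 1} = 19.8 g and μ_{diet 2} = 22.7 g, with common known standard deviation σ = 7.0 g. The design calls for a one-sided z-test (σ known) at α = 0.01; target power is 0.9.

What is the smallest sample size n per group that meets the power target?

Standardized effect: d = |μ_{diet 1} − μ_{diet 2}| / σ = |19.8 − 22.7| / 7.0 = 0.4143
Set Φ(δ − 2.326) = 0.9; then δ − 2.326 = Φ⁻¹(0.9) = 1.282, giving δ = 3.608.
δ = d·√(n/2) ⇒ n = 2(δ/d)² = 2 × (3.608 / 0.4143)² = 151.68.
Round up to the next whole unit.

n = 152 per group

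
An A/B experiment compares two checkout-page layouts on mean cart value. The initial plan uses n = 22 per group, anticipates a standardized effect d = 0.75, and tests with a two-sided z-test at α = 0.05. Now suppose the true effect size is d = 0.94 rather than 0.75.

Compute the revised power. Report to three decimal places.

Power ≈ 0.876

With d = 0.94: δ = d·√(n/2) = 0.94 × √(22/2) = 3.1176. Critical value z_{0.025} = 1.960.
Revised power = Φ(δ − 1.960) + Φ(−δ − 1.960) = Φ(1.158) + Φ(-5.078) = 0.8765 + 0.0000 = 0.8765.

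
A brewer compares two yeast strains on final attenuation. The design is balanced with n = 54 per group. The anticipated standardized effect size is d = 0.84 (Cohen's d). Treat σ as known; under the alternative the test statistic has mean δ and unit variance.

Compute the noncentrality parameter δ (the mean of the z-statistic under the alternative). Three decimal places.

The noncentrality parameter scales effect size by the design's sample-size factor: δ = d·√(n/2) = 0.84 × √(54/2) = 4.3648

δ ≈ 4.365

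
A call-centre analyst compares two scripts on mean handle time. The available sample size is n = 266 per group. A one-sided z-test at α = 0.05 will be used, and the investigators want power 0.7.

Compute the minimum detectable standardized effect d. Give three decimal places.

Required noncentrality: δ = z_{0.05} + z_{0.30} = 1.645 + 0.524 = 2.169.
δ = d·√(n/2) ⇒ d = δ/√(n/2) = 2.169/√(266/2) = 0.1881.

d ≈ 0.188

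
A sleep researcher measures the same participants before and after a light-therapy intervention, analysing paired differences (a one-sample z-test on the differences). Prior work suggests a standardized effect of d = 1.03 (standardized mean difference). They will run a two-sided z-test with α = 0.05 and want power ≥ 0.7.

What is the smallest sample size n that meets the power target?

Set Φ(δ − 1.960) = 0.7; then δ − 1.960 = Φ⁻¹(0.7) = 0.524, giving δ = 2.484.
(Ignoring the negligible lower-tail rejection probability gives the usual closed-form inversion.)
δ = d·√n ⇒ n = (δ/d)² = (2.484 / 1.03)² = 5.82.
Rounding up, n = 6.

n = 6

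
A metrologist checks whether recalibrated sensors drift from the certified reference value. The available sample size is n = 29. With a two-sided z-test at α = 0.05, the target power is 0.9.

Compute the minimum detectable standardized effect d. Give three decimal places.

d ≈ 0.602

Required noncentrality: δ = z_{0.025} + z_{0.10} = 1.960 + 1.282 = 3.242.
(Lower-tail contribution to power is negligible for δ > 0.)
δ = d·√n ⇒ d = δ/√n = 3.242/√29 = 0.6019.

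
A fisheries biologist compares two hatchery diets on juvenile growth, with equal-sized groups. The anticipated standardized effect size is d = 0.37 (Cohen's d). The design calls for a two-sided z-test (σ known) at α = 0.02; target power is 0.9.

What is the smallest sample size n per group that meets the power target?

n = 191 per group

Set Φ(δ − 2.326) = 0.9; then δ − 2.326 = Φ⁻¹(0.9) = 1.282, giving δ = 3.608.
(The Φ(−δ − z_{α/2}) term is vanishingly small for δ > 0 and is dropped in the standard sample-size formula.)
δ = d·√(n/2) ⇒ n = 2(δ/d)² = 2 × (3.608 / 0.37)² = 190.17.
Rounding up, n = 191 per group.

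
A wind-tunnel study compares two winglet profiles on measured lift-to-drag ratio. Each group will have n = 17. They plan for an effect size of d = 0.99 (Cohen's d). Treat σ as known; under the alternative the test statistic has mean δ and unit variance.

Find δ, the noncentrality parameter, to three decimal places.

δ = d·√(n/2) = 0.99 × √(17/2) = 2.8863

δ ≈ 2.886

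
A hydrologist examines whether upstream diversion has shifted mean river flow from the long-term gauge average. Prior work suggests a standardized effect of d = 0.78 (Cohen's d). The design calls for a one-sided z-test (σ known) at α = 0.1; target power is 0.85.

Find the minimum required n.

Set Φ(δ − 1.282) = 0.85; then δ − 1.282 = Φ⁻¹(0.85) = 1.036, giving δ = 2.318.
δ = d·√n ⇒ n = (δ/d)² = (2.318 / 0.78)² = 8.83.
Rounding up, n = 9.

n = 9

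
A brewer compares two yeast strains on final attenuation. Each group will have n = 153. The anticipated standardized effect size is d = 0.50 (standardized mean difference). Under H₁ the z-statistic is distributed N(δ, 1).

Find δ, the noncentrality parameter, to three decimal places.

δ ≈ 4.373

The noncentrality parameter scales effect size by the design's sample-size factor: δ = d·√(n/2) = 0.50 × √(153/2) = 4.3732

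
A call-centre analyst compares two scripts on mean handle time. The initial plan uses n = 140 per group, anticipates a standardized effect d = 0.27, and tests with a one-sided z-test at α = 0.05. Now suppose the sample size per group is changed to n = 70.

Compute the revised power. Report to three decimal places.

Power ≈ 0.481

With n = 70 per group: δ = d·√(n/2) = 0.27 × √(70/2) = 1.5973. Critical value z_{0.05} = 1.645.
Revised power = P(Z > 1.645 − δ) = Φ(-0.048) = 0.4811.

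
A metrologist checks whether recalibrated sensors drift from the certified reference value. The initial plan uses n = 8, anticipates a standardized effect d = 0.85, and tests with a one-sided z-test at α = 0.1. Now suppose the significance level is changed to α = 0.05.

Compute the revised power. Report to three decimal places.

δ = d·√n = 0.85 × √8 = 2.4042 (unchanged). New critical value: z_{0.05} = 1.645.
Revised power = Φ(δ − 1.645) = Φ(0.759) = 0.7762.

Power ≈ 0.776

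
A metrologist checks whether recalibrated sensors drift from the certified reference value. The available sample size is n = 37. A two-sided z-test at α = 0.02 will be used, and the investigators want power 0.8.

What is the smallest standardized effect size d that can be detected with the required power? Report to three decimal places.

Required noncentrality: δ = z_{0.01} + z_{0.20} = 2.326 + 0.842 = 3.168.
(The second rejection-region term Φ(−δ − z_{α/2}) is negligible and dropped.)
δ = d·√n ⇒ d = δ/√n = 3.168/√37 = 0.5208.

d ≈ 0.521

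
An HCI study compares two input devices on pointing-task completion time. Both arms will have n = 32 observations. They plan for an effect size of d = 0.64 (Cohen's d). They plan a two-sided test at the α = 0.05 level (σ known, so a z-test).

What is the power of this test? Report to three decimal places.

Power ≈ 0.726

Noncentrality parameter: δ = d·√(n/2) = 0.64 × √(32/2) = 2.5600
Two-sided α = 0.05 → critical value z_{0.025} = 1.960.
Power = Φ(δ − 1.960) + Φ(−δ − 1.960) = Φ(0.600) + Φ(-4.520) = 0.7258 + 0.0000 = 0.7258.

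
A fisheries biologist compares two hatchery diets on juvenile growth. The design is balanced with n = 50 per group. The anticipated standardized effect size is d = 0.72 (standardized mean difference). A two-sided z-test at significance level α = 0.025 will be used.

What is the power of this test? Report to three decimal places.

Power ≈ 0.913

Noncentrality parameter: δ = d·√(n/2) = 0.72 × √(50/2) = 3.6000
Two-sided α = 0.025 → critical value z_{0.0125} = 2.241.
Power = Φ(δ − 2.241) + Φ(−δ − 2.241) = Φ(1.359) + Φ(-5.841) = 0.9129 + 0.0000 = 0.9129.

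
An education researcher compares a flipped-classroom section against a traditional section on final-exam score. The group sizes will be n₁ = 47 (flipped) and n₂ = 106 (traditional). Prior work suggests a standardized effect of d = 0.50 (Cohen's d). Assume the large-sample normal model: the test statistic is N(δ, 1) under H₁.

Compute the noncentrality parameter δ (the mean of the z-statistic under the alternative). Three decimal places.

δ ≈ 2.853

δ = d / √(1/n₁ + 1/n₂) = 0.50 / √(1/47 + 1/106) = 2.8532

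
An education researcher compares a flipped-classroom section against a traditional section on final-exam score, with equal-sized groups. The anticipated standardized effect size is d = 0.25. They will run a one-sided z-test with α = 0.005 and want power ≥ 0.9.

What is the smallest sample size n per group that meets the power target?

Set Φ(δ − 2.576) = 0.9; then δ − 2.576 = Φ⁻¹(0.9) = 1.282, giving δ = 3.857.
δ = d·√(n/2) ⇒ n = 2(δ/d)² = 2 × (3.857 / 0.25)² = 476.14.
Rounding up, n = 477 per group.

n = 477 per group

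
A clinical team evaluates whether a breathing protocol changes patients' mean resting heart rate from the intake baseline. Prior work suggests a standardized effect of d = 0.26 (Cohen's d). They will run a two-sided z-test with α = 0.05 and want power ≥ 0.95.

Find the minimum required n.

n = 193

Set Φ(δ − 1.960) = 0.95; then δ − 1.960 = Φ⁻¹(0.95) = 1.645, giving δ = 3.605.
(Ignoring the negligible lower-tail rejection probability gives the usual closed-form inversion.)
δ = d·√n ⇒ n = (δ/d)² = (3.605 / 0.26)² = 192.23.
Rounding up, n = 193.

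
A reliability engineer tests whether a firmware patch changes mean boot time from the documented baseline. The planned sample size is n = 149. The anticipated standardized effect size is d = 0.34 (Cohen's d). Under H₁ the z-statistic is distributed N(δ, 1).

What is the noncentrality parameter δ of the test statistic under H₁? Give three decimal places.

δ = d·√n = 0.34 × √149 = 4.1502

δ ≈ 4.150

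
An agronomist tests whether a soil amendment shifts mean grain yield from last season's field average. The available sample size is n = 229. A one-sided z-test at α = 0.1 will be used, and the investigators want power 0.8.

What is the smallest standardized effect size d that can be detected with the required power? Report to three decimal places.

d ≈ 0.140

Required noncentrality: δ = z_{0.1} + z_{0.20} = 1.282 + 0.842 = 2.123.
δ = d·√n ⇒ d = δ/√n = 2.123/√229 = 0.1403.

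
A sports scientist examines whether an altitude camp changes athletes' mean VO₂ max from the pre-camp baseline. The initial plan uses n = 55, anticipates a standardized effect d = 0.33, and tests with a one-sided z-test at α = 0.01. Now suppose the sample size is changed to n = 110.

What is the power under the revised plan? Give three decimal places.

Power ≈ 0.872

With n = 110: δ = d·√n = 0.33 × √110 = 3.4611. Critical value z_{0.01} = 2.326.
Revised power = Φ(δ − 2.326) = Φ(1.135) = 0.8718.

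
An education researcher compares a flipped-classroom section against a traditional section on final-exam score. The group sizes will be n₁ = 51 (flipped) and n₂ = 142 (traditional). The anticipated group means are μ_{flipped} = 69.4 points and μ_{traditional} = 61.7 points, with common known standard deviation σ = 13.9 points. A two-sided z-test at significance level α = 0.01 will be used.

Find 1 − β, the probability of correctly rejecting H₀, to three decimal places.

Power ≈ 0.793

Standardized effect: d = |μ_{flipped} − μ_{traditional}| / σ = |69.4 − 61.7| / 13.9 = 0.5540
Noncentrality parameter: δ = d / √(1/n₁ + 1/n₂) = 0.5540 / √(1/51 + 1/142) = 3.3933
Two-sided α = 0.01 → critical value z_{0.005} = 2.576.
Power = Φ(δ − 2.576) + Φ(−δ − 2.576) = Φ(0.818) + Φ(-5.969) = 0.7932 + 0.0000 = 0.7932.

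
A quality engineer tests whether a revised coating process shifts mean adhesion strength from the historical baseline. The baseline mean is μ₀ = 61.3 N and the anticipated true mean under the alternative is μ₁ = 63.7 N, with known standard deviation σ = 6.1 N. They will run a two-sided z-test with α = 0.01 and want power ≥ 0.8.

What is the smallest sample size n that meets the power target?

n = 76

Standardized effect: d = |μ₁ − μ₀| / σ = |63.7 − 61.3| / 6.1 = 0.3934
Set Φ(δ − 2.576) = 0.8; then δ − 2.576 = Φ⁻¹(0.8) = 0.842, giving δ = 3.417.
(Ignoring the negligible lower-tail rejection probability gives the usual closed-form inversion.)
δ = d·√n ⇒ n = (δ/d)² = (3.417 / 0.3934)² = 75.45.
Round up to the next whole unit.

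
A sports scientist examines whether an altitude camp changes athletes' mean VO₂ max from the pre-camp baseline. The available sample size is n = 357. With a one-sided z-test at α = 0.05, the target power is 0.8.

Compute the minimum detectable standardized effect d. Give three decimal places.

d ≈ 0.132

Need Φ(δ − 1.645) = 0.8, so δ = 1.645 + 0.842 = 2.486.
δ = d·√n ⇒ d = δ/√n = 2.486/√357 = 0.1316.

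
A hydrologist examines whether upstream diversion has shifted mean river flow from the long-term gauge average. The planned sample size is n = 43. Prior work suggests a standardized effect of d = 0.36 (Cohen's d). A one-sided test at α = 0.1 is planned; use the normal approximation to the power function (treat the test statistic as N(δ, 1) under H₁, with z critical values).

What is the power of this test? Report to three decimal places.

Power ≈ 0.860

Noncentrality parameter: δ = d·√n = 0.36 × √43 = 2.3607
Critical value for a one-sided test at α = 0.1: z_α = 1.282.
Power = Φ(δ − 1.282) = Φ(1.079) = 0.8597.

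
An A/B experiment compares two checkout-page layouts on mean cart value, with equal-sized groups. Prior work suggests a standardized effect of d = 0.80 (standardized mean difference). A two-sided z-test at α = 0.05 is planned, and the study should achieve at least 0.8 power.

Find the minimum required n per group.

n = 25 per group

For power 0.8 need Φ(δ − z_{0.025}) = 0.8, so δ = z_{0.025} + z_{0.20} = 1.960 + 0.842 = 2.802.
(Ignoring the negligible lower-tail rejection probability gives the usual closed-form inversion.)
δ = d·√(n/2) ⇒ n = 2(δ/d)² = 2 × (2.802 / 0.80)² = 24.53.
Round up to the next whole unit.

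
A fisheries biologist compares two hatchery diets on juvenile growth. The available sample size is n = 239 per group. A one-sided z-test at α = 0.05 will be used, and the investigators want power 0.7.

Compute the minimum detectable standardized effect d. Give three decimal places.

Required noncentrality: δ = z_{0.05} + z_{0.30} = 1.645 + 0.524 = 2.169.
δ = d·√(n/2) ⇒ d = δ/√(n/2) = 2.169/√(239/2) = 0.1984.

d ≈ 0.198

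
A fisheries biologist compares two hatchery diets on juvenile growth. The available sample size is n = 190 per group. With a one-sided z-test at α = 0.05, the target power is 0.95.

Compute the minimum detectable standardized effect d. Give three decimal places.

d ≈ 0.338

Need Φ(δ − 1.645) = 0.95, so δ = 1.645 + 1.645 = 3.290.
δ = d·√(n/2) ⇒ d = δ/√(n/2) = 3.290/√(190/2) = 0.3375.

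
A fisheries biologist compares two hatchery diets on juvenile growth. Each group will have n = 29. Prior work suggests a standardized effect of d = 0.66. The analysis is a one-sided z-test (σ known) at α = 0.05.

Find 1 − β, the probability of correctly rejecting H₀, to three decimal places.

Noncentrality parameter: δ = d·√(n/2) = 0.66 × √(29/2) = 2.5132
Critical value for a one-sided test at α = 0.05: z_α = 1.645.
Power = P(Z > 1.645 − δ) = Φ(0.868) = 0.8074.

Power ≈ 0.807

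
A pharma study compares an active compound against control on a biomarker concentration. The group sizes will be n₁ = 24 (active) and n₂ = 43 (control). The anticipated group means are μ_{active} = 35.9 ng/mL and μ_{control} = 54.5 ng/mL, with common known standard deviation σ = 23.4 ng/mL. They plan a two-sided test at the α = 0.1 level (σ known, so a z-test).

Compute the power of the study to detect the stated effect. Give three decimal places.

Power ≈ 0.930

Standardized effect: d = |μ_{active} − μ_{control}| / σ = |35.9 − 54.5| / 23.4 = 0.7949
Noncentrality parameter: δ = d / √(1/n₁ + 1/n₂) = 0.7949 / √(1/24 + 1/43) = 3.1196
Two-sided α = 0.1 → critical value z_{0.05} = 1.645.
Power = Φ(δ − 1.645) + Φ(−δ − 1.645) = Φ(1.475) + Φ(-4.764) = 0.9299 + 0.0000 = 0.9299.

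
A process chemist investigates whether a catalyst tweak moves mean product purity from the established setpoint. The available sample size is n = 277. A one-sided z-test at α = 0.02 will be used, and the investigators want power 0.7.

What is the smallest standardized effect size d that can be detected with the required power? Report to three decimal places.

d ≈ 0.155

Need Φ(δ − 2.054) = 0.7, so δ = 2.054 + 0.524 = 2.578.
δ = d·√n ⇒ d = δ/√n = 2.578/√277 = 0.1549.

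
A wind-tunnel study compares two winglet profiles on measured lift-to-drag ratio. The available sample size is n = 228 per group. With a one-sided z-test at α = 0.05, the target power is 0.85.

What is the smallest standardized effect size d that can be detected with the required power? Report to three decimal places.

Need Φ(δ − 1.645) = 0.85, so δ = 1.645 + 1.036 = 2.681.
δ = d·√(n/2) ⇒ d = δ/√(n/2) = 2.681/√(228/2) = 0.2511.

d ≈ 0.251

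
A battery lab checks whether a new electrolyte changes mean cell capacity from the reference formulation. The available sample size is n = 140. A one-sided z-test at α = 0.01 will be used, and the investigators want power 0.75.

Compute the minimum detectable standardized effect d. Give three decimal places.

d ≈ 0.254

Required noncentrality: δ = z_{0.01} + z_{0.25} = 2.326 + 0.674 = 3.001.
δ = d·√n ⇒ d = δ/√n = 3.001/√140 = 0.2536.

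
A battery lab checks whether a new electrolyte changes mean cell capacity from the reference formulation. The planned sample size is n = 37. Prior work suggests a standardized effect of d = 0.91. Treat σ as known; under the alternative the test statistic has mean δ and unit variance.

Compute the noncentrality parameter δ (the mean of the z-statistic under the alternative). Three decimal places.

δ ≈ 5.535

δ = d·√n = 0.91 × √37 = 5.5353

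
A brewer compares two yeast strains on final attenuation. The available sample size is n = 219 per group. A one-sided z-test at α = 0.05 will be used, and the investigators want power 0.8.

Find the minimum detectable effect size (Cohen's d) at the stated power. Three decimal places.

Need Φ(δ − 1.645) = 0.8, so δ = 1.645 + 0.842 = 2.486.
δ = d·√(n/2) ⇒ d = δ/√(n/2) = 2.486/√(219/2) = 0.2376.

d ≈ 0.238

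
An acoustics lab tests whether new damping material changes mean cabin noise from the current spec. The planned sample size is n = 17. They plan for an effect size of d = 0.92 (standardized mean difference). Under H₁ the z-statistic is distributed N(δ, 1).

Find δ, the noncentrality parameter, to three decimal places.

δ = d·√n = 0.92 × √17 = 3.7933

δ ≈ 3.793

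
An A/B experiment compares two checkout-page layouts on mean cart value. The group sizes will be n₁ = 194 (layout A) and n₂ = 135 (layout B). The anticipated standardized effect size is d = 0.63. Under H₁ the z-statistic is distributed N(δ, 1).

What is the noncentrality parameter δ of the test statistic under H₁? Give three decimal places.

δ ≈ 5.621

The noncentrality parameter scales effect size by the design's sample-size factor: δ = d / √(1/n₁ + 1/n₂) = 0.63 / √(1/194 + 1/135) = 5.6210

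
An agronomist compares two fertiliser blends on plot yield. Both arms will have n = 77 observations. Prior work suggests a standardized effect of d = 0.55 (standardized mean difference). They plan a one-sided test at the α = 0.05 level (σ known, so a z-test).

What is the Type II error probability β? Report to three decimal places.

β ≈ 0.039

Noncentrality parameter: δ = d·√(n/2) = 0.55 × √(77/2) = 3.4127
One-sided α = 0.05 → critical value z_{0.05} = 1.645.
Power = P(Z > 1.645 − δ) = Φ(1.768) = 0.9615.
Type II error: β = 1 − power = 1 − 0.9615 = 0.0385.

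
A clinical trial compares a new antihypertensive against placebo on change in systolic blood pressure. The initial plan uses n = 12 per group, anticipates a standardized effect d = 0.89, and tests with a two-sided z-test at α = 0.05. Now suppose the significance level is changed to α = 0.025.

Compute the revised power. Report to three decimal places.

Power ≈ 0.476

δ = d·√(n/2) = 0.89 × √(12/2) = 2.1800 (unchanged). New critical value: z_{0.0125} = 2.241.
Revised power = Φ(δ − 2.241) + Φ(−δ − 2.241) = Φ(-0.061) + Φ(-4.421) = 0.4755 + 0.0000 = 0.4755.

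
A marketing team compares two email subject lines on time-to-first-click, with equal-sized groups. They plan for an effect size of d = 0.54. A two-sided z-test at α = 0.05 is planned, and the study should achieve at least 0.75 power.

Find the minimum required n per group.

Set Φ(δ − 1.960) = 0.75; then δ − 1.960 = Φ⁻¹(0.75) = 0.674, giving δ = 2.634.
(The Φ(−δ − z_{α/2}) term is vanishingly small for δ > 0 and is dropped in the standard sample-size formula.)
δ = d·√(n/2) ⇒ n = 2(δ/d)² = 2 × (2.634 / 0.54)² = 47.60.
Rounding up, n = 48 per group.

n = 48 per group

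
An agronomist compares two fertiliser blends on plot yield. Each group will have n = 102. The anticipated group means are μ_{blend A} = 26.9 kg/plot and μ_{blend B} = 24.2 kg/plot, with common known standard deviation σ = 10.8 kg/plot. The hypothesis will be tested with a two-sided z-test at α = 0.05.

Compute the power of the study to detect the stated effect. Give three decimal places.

Standardized effect: d = |μ_{blend A} − μ_{blend B}| / σ = |26.9 − 24.2| / 10.8 = 0.2500
Noncentrality parameter: δ = d·√(n/2) = 0.2500 × √(102/2) = 1.7854
Two-sided α = 0.05 → critical value z_{0.025} = 1.960.
Power = Φ(δ − 1.960) + Φ(−δ − 1.960) = Φ(-0.175) + Φ(-3.745) = 0.4307 + 0.0001 = 0.4308.

Power ≈ 0.431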